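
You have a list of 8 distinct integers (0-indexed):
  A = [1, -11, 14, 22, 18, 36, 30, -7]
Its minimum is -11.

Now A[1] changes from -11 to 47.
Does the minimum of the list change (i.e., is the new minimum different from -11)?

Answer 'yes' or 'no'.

Answer: yes

Derivation:
Old min = -11
Change: A[1] -11 -> 47
Changed element was the min; new min must be rechecked.
New min = -7; changed? yes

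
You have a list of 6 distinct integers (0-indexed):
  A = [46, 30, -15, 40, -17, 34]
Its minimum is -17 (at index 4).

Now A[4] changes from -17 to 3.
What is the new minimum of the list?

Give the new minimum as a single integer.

Answer: -15

Derivation:
Old min = -17 (at index 4)
Change: A[4] -17 -> 3
Changed element WAS the min. Need to check: is 3 still <= all others?
  Min of remaining elements: -15
  New min = min(3, -15) = -15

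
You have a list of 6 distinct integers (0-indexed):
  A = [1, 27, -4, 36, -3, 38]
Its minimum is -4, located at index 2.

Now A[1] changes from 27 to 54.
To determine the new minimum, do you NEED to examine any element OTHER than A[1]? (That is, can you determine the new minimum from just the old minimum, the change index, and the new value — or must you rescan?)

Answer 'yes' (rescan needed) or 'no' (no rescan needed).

Answer: no

Derivation:
Old min = -4 at index 2
Change at index 1: 27 -> 54
Index 1 was NOT the min. New min = min(-4, 54). No rescan of other elements needed.
Needs rescan: no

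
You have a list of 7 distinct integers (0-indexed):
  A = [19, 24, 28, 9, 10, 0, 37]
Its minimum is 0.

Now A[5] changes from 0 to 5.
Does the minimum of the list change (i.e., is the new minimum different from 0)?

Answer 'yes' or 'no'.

Answer: yes

Derivation:
Old min = 0
Change: A[5] 0 -> 5
Changed element was the min; new min must be rechecked.
New min = 5; changed? yes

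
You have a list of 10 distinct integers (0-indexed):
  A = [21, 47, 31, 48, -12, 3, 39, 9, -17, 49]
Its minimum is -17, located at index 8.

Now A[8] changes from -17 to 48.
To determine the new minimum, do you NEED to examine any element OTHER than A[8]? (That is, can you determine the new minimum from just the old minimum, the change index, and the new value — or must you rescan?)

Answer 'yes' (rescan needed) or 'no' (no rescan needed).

Answer: yes

Derivation:
Old min = -17 at index 8
Change at index 8: -17 -> 48
Index 8 WAS the min and new value 48 > old min -17. Must rescan other elements to find the new min.
Needs rescan: yes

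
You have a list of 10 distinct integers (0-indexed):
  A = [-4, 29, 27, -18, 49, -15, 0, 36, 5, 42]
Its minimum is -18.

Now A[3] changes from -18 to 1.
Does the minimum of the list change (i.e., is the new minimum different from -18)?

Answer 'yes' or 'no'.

Old min = -18
Change: A[3] -18 -> 1
Changed element was the min; new min must be rechecked.
New min = -15; changed? yes

Answer: yes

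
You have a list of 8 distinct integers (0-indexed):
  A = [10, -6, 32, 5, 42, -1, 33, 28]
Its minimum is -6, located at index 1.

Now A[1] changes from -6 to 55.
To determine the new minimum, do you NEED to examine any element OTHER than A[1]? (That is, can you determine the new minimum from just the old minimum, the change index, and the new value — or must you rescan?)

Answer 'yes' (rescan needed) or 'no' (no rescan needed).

Old min = -6 at index 1
Change at index 1: -6 -> 55
Index 1 WAS the min and new value 55 > old min -6. Must rescan other elements to find the new min.
Needs rescan: yes

Answer: yes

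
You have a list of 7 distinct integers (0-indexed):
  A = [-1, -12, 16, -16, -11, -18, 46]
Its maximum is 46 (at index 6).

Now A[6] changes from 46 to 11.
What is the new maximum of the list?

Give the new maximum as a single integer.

Old max = 46 (at index 6)
Change: A[6] 46 -> 11
Changed element WAS the max -> may need rescan.
  Max of remaining elements: 16
  New max = max(11, 16) = 16

Answer: 16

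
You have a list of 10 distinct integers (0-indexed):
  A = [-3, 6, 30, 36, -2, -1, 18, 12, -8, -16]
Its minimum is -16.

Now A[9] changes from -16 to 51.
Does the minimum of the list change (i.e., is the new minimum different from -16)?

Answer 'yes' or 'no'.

Old min = -16
Change: A[9] -16 -> 51
Changed element was the min; new min must be rechecked.
New min = -8; changed? yes

Answer: yes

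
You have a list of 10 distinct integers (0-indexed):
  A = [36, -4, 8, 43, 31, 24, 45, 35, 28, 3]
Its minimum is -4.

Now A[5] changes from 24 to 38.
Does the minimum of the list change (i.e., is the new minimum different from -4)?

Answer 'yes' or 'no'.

Answer: no

Derivation:
Old min = -4
Change: A[5] 24 -> 38
Changed element was NOT the min; min changes only if 38 < -4.
New min = -4; changed? no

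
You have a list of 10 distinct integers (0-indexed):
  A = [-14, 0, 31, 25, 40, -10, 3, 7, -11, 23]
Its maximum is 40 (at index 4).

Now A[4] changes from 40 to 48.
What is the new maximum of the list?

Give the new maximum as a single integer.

Answer: 48

Derivation:
Old max = 40 (at index 4)
Change: A[4] 40 -> 48
Changed element WAS the max -> may need rescan.
  Max of remaining elements: 31
  New max = max(48, 31) = 48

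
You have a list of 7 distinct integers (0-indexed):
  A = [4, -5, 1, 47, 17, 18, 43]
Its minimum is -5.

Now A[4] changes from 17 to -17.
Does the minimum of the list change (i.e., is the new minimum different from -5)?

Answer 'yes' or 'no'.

Answer: yes

Derivation:
Old min = -5
Change: A[4] 17 -> -17
Changed element was NOT the min; min changes only if -17 < -5.
New min = -17; changed? yes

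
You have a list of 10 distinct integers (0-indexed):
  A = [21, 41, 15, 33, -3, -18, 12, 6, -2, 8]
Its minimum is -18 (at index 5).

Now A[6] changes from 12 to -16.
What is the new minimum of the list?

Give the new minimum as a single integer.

Old min = -18 (at index 5)
Change: A[6] 12 -> -16
Changed element was NOT the old min.
  New min = min(old_min, new_val) = min(-18, -16) = -18

Answer: -18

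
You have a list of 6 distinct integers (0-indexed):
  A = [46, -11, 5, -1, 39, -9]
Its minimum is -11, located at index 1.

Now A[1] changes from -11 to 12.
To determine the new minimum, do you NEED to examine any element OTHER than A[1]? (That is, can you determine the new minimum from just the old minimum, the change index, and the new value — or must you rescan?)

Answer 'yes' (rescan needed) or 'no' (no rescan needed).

Answer: yes

Derivation:
Old min = -11 at index 1
Change at index 1: -11 -> 12
Index 1 WAS the min and new value 12 > old min -11. Must rescan other elements to find the new min.
Needs rescan: yes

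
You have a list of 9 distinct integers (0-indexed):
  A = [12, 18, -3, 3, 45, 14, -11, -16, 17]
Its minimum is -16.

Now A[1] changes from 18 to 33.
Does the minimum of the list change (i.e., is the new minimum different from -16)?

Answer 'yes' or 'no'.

Old min = -16
Change: A[1] 18 -> 33
Changed element was NOT the min; min changes only if 33 < -16.
New min = -16; changed? no

Answer: no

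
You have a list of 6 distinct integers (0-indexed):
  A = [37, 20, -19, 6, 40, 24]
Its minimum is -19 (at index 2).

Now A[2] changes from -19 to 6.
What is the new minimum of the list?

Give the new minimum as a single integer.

Answer: 6

Derivation:
Old min = -19 (at index 2)
Change: A[2] -19 -> 6
Changed element WAS the min. Need to check: is 6 still <= all others?
  Min of remaining elements: 6
  New min = min(6, 6) = 6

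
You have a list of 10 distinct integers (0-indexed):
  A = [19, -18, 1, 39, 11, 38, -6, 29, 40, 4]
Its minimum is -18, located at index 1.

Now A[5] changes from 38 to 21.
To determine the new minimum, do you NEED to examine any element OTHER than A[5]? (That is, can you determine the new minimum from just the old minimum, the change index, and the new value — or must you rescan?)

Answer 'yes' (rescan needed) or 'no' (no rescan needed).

Old min = -18 at index 1
Change at index 5: 38 -> 21
Index 5 was NOT the min. New min = min(-18, 21). No rescan of other elements needed.
Needs rescan: no

Answer: no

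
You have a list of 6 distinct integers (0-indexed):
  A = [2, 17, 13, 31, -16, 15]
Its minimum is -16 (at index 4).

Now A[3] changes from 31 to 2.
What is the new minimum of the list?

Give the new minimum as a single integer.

Old min = -16 (at index 4)
Change: A[3] 31 -> 2
Changed element was NOT the old min.
  New min = min(old_min, new_val) = min(-16, 2) = -16

Answer: -16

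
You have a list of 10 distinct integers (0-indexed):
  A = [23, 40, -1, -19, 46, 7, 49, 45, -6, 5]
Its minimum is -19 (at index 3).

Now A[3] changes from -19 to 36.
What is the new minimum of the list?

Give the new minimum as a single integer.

Answer: -6

Derivation:
Old min = -19 (at index 3)
Change: A[3] -19 -> 36
Changed element WAS the min. Need to check: is 36 still <= all others?
  Min of remaining elements: -6
  New min = min(36, -6) = -6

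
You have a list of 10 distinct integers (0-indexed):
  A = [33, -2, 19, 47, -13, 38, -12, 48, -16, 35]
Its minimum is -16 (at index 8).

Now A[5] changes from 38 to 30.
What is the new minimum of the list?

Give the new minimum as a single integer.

Answer: -16

Derivation:
Old min = -16 (at index 8)
Change: A[5] 38 -> 30
Changed element was NOT the old min.
  New min = min(old_min, new_val) = min(-16, 30) = -16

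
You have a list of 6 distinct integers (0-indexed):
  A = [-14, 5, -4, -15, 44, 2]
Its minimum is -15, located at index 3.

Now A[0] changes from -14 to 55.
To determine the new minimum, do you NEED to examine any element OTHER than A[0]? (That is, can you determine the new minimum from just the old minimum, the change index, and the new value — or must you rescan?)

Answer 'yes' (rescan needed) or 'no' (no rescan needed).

Old min = -15 at index 3
Change at index 0: -14 -> 55
Index 0 was NOT the min. New min = min(-15, 55). No rescan of other elements needed.
Needs rescan: no

Answer: no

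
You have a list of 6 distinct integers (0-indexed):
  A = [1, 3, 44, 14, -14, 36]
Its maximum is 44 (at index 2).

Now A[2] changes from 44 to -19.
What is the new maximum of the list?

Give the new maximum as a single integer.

Answer: 36

Derivation:
Old max = 44 (at index 2)
Change: A[2] 44 -> -19
Changed element WAS the max -> may need rescan.
  Max of remaining elements: 36
  New max = max(-19, 36) = 36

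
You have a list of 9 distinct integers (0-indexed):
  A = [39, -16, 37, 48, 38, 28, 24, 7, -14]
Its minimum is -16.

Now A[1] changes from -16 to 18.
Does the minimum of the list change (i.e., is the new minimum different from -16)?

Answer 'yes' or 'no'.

Answer: yes

Derivation:
Old min = -16
Change: A[1] -16 -> 18
Changed element was the min; new min must be rechecked.
New min = -14; changed? yes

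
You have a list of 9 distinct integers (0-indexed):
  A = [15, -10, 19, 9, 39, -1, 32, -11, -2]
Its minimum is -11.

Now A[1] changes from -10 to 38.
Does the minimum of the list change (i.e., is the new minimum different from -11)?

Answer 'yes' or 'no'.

Answer: no

Derivation:
Old min = -11
Change: A[1] -10 -> 38
Changed element was NOT the min; min changes only if 38 < -11.
New min = -11; changed? no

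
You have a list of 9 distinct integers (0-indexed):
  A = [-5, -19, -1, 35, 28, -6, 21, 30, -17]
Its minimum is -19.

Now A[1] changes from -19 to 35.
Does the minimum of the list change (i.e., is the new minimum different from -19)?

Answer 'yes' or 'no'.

Answer: yes

Derivation:
Old min = -19
Change: A[1] -19 -> 35
Changed element was the min; new min must be rechecked.
New min = -17; changed? yes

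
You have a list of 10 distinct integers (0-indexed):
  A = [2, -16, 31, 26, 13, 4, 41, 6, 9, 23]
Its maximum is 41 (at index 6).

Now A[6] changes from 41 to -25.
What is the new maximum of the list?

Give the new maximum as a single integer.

Old max = 41 (at index 6)
Change: A[6] 41 -> -25
Changed element WAS the max -> may need rescan.
  Max of remaining elements: 31
  New max = max(-25, 31) = 31

Answer: 31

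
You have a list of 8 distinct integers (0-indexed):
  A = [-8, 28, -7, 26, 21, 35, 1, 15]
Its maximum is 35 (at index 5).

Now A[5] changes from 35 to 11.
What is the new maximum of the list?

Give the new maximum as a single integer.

Old max = 35 (at index 5)
Change: A[5] 35 -> 11
Changed element WAS the max -> may need rescan.
  Max of remaining elements: 28
  New max = max(11, 28) = 28

Answer: 28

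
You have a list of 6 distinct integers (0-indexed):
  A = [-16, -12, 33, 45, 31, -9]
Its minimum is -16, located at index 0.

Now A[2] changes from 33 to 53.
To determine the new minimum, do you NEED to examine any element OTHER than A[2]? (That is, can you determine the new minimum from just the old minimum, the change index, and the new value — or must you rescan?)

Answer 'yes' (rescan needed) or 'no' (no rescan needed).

Answer: no

Derivation:
Old min = -16 at index 0
Change at index 2: 33 -> 53
Index 2 was NOT the min. New min = min(-16, 53). No rescan of other elements needed.
Needs rescan: no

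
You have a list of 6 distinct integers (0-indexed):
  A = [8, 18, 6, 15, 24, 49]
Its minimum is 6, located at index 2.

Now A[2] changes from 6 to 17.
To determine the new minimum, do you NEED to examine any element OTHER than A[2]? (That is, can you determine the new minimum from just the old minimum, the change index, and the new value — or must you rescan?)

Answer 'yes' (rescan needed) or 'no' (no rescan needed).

Answer: yes

Derivation:
Old min = 6 at index 2
Change at index 2: 6 -> 17
Index 2 WAS the min and new value 17 > old min 6. Must rescan other elements to find the new min.
Needs rescan: yes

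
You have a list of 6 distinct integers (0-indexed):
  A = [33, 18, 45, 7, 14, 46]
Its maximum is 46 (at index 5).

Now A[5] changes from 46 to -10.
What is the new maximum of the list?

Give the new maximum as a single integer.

Answer: 45

Derivation:
Old max = 46 (at index 5)
Change: A[5] 46 -> -10
Changed element WAS the max -> may need rescan.
  Max of remaining elements: 45
  New max = max(-10, 45) = 45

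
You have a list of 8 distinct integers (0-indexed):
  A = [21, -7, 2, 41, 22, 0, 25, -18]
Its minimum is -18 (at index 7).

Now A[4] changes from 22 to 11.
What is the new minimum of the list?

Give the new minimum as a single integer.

Old min = -18 (at index 7)
Change: A[4] 22 -> 11
Changed element was NOT the old min.
  New min = min(old_min, new_val) = min(-18, 11) = -18

Answer: -18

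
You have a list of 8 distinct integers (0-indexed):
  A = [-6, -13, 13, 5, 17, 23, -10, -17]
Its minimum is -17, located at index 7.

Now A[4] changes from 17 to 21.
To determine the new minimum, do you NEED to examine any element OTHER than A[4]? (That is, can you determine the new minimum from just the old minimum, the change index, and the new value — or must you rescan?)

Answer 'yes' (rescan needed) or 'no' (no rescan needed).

Answer: no

Derivation:
Old min = -17 at index 7
Change at index 4: 17 -> 21
Index 4 was NOT the min. New min = min(-17, 21). No rescan of other elements needed.
Needs rescan: no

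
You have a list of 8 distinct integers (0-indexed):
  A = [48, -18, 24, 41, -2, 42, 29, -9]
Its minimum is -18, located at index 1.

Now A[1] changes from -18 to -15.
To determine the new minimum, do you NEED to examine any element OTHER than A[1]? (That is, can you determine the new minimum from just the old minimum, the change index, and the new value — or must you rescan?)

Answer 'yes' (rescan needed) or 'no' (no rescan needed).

Answer: yes

Derivation:
Old min = -18 at index 1
Change at index 1: -18 -> -15
Index 1 WAS the min and new value -15 > old min -18. Must rescan other elements to find the new min.
Needs rescan: yes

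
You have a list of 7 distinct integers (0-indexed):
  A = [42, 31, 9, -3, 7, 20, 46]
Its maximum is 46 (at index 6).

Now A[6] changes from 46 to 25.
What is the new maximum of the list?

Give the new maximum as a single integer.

Old max = 46 (at index 6)
Change: A[6] 46 -> 25
Changed element WAS the max -> may need rescan.
  Max of remaining elements: 42
  New max = max(25, 42) = 42

Answer: 42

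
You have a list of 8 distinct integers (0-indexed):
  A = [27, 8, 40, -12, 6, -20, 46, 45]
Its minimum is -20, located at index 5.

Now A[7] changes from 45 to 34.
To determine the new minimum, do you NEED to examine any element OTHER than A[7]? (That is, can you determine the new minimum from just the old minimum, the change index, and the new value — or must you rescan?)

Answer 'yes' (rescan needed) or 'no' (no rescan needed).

Old min = -20 at index 5
Change at index 7: 45 -> 34
Index 7 was NOT the min. New min = min(-20, 34). No rescan of other elements needed.
Needs rescan: no

Answer: no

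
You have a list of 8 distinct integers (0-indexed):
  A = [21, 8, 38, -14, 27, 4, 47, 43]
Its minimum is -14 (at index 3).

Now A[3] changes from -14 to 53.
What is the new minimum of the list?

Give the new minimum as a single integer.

Old min = -14 (at index 3)
Change: A[3] -14 -> 53
Changed element WAS the min. Need to check: is 53 still <= all others?
  Min of remaining elements: 4
  New min = min(53, 4) = 4

Answer: 4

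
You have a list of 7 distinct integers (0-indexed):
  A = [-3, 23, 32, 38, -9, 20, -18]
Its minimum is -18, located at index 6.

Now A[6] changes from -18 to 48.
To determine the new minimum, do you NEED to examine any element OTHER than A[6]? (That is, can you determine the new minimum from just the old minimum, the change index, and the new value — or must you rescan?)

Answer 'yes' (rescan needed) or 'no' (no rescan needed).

Old min = -18 at index 6
Change at index 6: -18 -> 48
Index 6 WAS the min and new value 48 > old min -18. Must rescan other elements to find the new min.
Needs rescan: yes

Answer: yes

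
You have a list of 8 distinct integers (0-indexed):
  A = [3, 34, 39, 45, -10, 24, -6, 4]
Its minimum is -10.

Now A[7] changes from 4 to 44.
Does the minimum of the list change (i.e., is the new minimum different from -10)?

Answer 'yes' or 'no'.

Answer: no

Derivation:
Old min = -10
Change: A[7] 4 -> 44
Changed element was NOT the min; min changes only if 44 < -10.
New min = -10; changed? no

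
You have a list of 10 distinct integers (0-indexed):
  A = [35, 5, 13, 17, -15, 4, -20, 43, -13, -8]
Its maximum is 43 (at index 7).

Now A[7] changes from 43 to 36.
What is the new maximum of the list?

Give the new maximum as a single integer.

Answer: 36

Derivation:
Old max = 43 (at index 7)
Change: A[7] 43 -> 36
Changed element WAS the max -> may need rescan.
  Max of remaining elements: 35
  New max = max(36, 35) = 36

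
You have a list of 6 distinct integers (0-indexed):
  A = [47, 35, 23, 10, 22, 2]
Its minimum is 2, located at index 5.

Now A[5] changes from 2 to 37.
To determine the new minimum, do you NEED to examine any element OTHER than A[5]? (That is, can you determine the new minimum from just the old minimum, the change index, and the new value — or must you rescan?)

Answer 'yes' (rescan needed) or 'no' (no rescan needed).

Answer: yes

Derivation:
Old min = 2 at index 5
Change at index 5: 2 -> 37
Index 5 WAS the min and new value 37 > old min 2. Must rescan other elements to find the new min.
Needs rescan: yes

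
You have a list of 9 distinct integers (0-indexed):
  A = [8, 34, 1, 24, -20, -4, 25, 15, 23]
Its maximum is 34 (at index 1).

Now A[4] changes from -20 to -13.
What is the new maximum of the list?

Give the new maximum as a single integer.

Old max = 34 (at index 1)
Change: A[4] -20 -> -13
Changed element was NOT the old max.
  New max = max(old_max, new_val) = max(34, -13) = 34

Answer: 34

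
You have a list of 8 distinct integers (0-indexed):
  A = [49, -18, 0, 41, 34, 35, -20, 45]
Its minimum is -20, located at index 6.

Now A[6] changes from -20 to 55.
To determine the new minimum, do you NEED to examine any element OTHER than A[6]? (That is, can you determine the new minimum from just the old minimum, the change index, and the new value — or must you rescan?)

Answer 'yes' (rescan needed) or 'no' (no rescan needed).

Answer: yes

Derivation:
Old min = -20 at index 6
Change at index 6: -20 -> 55
Index 6 WAS the min and new value 55 > old min -20. Must rescan other elements to find the new min.
Needs rescan: yes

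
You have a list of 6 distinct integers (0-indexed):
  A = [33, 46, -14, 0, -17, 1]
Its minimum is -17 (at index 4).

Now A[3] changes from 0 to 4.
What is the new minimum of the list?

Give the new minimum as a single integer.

Answer: -17

Derivation:
Old min = -17 (at index 4)
Change: A[3] 0 -> 4
Changed element was NOT the old min.
  New min = min(old_min, new_val) = min(-17, 4) = -17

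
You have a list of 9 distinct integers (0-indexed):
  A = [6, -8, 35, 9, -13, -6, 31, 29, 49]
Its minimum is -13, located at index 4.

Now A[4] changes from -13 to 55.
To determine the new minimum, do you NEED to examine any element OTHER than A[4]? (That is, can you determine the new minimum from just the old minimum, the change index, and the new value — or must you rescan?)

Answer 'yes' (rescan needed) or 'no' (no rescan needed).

Old min = -13 at index 4
Change at index 4: -13 -> 55
Index 4 WAS the min and new value 55 > old min -13. Must rescan other elements to find the new min.
Needs rescan: yes

Answer: yes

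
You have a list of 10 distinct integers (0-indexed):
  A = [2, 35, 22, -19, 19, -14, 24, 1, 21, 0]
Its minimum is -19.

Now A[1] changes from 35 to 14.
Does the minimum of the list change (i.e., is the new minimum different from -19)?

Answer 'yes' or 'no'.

Old min = -19
Change: A[1] 35 -> 14
Changed element was NOT the min; min changes only if 14 < -19.
New min = -19; changed? no

Answer: no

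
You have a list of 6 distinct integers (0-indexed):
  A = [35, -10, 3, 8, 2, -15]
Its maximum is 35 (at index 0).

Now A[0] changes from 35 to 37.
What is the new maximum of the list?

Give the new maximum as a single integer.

Answer: 37

Derivation:
Old max = 35 (at index 0)
Change: A[0] 35 -> 37
Changed element WAS the max -> may need rescan.
  Max of remaining elements: 8
  New max = max(37, 8) = 37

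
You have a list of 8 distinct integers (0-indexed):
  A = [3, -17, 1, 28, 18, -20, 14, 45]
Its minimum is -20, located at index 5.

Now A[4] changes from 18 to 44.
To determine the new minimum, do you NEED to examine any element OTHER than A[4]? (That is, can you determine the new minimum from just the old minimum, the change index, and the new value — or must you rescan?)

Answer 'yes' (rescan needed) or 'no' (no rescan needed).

Answer: no

Derivation:
Old min = -20 at index 5
Change at index 4: 18 -> 44
Index 4 was NOT the min. New min = min(-20, 44). No rescan of other elements needed.
Needs rescan: no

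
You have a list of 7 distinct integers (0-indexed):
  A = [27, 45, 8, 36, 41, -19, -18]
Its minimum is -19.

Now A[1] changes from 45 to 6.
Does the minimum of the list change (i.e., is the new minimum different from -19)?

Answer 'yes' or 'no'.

Old min = -19
Change: A[1] 45 -> 6
Changed element was NOT the min; min changes only if 6 < -19.
New min = -19; changed? no

Answer: no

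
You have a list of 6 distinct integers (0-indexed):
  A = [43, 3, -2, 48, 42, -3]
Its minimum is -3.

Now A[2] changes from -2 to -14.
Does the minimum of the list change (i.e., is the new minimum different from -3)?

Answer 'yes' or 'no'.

Answer: yes

Derivation:
Old min = -3
Change: A[2] -2 -> -14
Changed element was NOT the min; min changes only if -14 < -3.
New min = -14; changed? yes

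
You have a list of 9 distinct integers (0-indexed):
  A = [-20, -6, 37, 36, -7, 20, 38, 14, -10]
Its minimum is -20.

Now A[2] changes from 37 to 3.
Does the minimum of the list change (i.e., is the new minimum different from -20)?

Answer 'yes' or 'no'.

Old min = -20
Change: A[2] 37 -> 3
Changed element was NOT the min; min changes only if 3 < -20.
New min = -20; changed? no

Answer: no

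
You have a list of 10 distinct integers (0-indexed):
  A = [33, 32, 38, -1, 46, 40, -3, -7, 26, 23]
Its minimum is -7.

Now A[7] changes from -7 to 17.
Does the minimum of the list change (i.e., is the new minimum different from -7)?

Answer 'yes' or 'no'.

Old min = -7
Change: A[7] -7 -> 17
Changed element was the min; new min must be rechecked.
New min = -3; changed? yes

Answer: yes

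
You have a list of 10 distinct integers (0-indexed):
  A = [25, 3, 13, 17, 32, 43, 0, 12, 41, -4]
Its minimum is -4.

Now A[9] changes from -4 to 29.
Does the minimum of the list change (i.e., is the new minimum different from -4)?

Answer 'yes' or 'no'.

Old min = -4
Change: A[9] -4 -> 29
Changed element was the min; new min must be rechecked.
New min = 0; changed? yes

Answer: yes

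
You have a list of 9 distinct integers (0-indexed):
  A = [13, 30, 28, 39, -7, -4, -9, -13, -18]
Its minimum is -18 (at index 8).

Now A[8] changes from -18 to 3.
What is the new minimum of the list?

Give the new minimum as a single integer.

Old min = -18 (at index 8)
Change: A[8] -18 -> 3
Changed element WAS the min. Need to check: is 3 still <= all others?
  Min of remaining elements: -13
  New min = min(3, -13) = -13

Answer: -13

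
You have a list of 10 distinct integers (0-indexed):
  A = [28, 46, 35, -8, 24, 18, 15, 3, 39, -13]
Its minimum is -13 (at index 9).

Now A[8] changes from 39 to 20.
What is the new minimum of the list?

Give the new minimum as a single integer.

Old min = -13 (at index 9)
Change: A[8] 39 -> 20
Changed element was NOT the old min.
  New min = min(old_min, new_val) = min(-13, 20) = -13

Answer: -13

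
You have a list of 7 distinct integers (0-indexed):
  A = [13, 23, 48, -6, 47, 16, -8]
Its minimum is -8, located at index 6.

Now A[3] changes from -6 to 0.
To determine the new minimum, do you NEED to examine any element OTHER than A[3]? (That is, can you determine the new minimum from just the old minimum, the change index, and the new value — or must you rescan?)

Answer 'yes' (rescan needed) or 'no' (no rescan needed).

Answer: no

Derivation:
Old min = -8 at index 6
Change at index 3: -6 -> 0
Index 3 was NOT the min. New min = min(-8, 0). No rescan of other elements needed.
Needs rescan: no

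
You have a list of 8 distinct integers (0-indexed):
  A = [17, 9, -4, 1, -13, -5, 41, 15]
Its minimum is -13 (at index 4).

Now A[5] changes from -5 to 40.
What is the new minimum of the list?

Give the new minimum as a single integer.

Answer: -13

Derivation:
Old min = -13 (at index 4)
Change: A[5] -5 -> 40
Changed element was NOT the old min.
  New min = min(old_min, new_val) = min(-13, 40) = -13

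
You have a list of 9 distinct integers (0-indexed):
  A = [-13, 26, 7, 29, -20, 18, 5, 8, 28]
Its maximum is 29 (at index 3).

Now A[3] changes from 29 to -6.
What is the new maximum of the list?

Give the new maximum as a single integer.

Answer: 28

Derivation:
Old max = 29 (at index 3)
Change: A[3] 29 -> -6
Changed element WAS the max -> may need rescan.
  Max of remaining elements: 28
  New max = max(-6, 28) = 28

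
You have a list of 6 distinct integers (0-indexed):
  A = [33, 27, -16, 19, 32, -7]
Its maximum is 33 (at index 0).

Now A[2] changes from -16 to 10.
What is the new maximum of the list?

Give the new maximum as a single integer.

Answer: 33

Derivation:
Old max = 33 (at index 0)
Change: A[2] -16 -> 10
Changed element was NOT the old max.
  New max = max(old_max, new_val) = max(33, 10) = 33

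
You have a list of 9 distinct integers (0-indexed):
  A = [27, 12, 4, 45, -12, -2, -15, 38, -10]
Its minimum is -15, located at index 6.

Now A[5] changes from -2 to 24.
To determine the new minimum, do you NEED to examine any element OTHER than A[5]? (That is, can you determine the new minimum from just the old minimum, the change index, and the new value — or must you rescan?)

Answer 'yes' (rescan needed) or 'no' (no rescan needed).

Answer: no

Derivation:
Old min = -15 at index 6
Change at index 5: -2 -> 24
Index 5 was NOT the min. New min = min(-15, 24). No rescan of other elements needed.
Needs rescan: no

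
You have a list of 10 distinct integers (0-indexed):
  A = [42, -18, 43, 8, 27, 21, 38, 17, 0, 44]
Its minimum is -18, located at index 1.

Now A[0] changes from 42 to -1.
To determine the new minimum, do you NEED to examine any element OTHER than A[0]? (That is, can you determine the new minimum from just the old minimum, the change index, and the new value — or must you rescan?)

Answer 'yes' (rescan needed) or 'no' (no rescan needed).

Old min = -18 at index 1
Change at index 0: 42 -> -1
Index 0 was NOT the min. New min = min(-18, -1). No rescan of other elements needed.
Needs rescan: no

Answer: no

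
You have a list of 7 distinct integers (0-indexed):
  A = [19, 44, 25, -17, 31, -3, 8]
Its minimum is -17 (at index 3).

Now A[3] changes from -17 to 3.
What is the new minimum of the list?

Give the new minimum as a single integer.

Answer: -3

Derivation:
Old min = -17 (at index 3)
Change: A[3] -17 -> 3
Changed element WAS the min. Need to check: is 3 still <= all others?
  Min of remaining elements: -3
  New min = min(3, -3) = -3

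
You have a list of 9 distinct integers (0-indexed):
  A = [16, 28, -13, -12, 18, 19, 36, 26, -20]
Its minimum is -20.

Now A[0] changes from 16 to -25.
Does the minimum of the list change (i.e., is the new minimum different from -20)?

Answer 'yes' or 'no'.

Old min = -20
Change: A[0] 16 -> -25
Changed element was NOT the min; min changes only if -25 < -20.
New min = -25; changed? yes

Answer: yes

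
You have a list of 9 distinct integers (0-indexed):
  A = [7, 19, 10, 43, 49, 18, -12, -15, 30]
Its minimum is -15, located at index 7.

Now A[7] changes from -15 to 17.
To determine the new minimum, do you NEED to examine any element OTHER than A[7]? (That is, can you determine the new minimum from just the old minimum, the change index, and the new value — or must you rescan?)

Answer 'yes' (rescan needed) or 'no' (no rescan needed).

Old min = -15 at index 7
Change at index 7: -15 -> 17
Index 7 WAS the min and new value 17 > old min -15. Must rescan other elements to find the new min.
Needs rescan: yes

Answer: yes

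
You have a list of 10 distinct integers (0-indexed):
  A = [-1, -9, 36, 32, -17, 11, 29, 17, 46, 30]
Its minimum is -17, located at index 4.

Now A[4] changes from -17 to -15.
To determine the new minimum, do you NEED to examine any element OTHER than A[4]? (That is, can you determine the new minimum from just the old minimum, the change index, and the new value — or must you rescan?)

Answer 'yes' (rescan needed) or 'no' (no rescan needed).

Answer: yes

Derivation:
Old min = -17 at index 4
Change at index 4: -17 -> -15
Index 4 WAS the min and new value -15 > old min -17. Must rescan other elements to find the new min.
Needs rescan: yes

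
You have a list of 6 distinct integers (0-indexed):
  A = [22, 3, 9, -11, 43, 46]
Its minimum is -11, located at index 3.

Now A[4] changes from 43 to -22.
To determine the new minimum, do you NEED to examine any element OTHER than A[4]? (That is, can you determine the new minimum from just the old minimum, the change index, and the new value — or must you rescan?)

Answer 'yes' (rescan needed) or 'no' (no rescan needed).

Old min = -11 at index 3
Change at index 4: 43 -> -22
Index 4 was NOT the min. New min = min(-11, -22). No rescan of other elements needed.
Needs rescan: no

Answer: no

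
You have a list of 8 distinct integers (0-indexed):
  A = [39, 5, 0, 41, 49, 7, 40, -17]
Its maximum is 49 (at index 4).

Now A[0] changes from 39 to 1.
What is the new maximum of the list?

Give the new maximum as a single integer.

Answer: 49

Derivation:
Old max = 49 (at index 4)
Change: A[0] 39 -> 1
Changed element was NOT the old max.
  New max = max(old_max, new_val) = max(49, 1) = 49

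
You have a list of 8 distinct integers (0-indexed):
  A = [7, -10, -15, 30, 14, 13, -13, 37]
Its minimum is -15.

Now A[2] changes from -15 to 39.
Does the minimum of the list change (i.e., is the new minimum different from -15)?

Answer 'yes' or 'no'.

Answer: yes

Derivation:
Old min = -15
Change: A[2] -15 -> 39
Changed element was the min; new min must be rechecked.
New min = -13; changed? yes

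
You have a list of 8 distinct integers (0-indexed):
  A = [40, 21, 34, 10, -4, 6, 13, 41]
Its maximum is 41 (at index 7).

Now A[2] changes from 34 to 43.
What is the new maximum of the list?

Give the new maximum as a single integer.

Answer: 43

Derivation:
Old max = 41 (at index 7)
Change: A[2] 34 -> 43
Changed element was NOT the old max.
  New max = max(old_max, new_val) = max(41, 43) = 43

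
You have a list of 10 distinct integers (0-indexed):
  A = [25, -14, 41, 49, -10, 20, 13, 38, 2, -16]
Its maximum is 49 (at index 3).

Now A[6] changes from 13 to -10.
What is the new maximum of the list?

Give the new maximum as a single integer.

Answer: 49

Derivation:
Old max = 49 (at index 3)
Change: A[6] 13 -> -10
Changed element was NOT the old max.
  New max = max(old_max, new_val) = max(49, -10) = 49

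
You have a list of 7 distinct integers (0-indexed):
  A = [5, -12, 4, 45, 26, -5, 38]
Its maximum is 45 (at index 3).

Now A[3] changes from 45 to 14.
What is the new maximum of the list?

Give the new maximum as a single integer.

Answer: 38

Derivation:
Old max = 45 (at index 3)
Change: A[3] 45 -> 14
Changed element WAS the max -> may need rescan.
  Max of remaining elements: 38
  New max = max(14, 38) = 38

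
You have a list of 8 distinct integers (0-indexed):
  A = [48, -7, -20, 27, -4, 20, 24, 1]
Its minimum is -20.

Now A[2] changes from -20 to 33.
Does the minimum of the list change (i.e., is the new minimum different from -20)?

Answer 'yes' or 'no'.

Answer: yes

Derivation:
Old min = -20
Change: A[2] -20 -> 33
Changed element was the min; new min must be rechecked.
New min = -7; changed? yes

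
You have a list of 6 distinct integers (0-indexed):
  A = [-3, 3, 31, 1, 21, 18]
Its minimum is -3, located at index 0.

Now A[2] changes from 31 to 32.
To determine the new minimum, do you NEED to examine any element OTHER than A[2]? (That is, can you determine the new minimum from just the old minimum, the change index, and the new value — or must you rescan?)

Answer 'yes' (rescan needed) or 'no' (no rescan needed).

Old min = -3 at index 0
Change at index 2: 31 -> 32
Index 2 was NOT the min. New min = min(-3, 32). No rescan of other elements needed.
Needs rescan: no

Answer: no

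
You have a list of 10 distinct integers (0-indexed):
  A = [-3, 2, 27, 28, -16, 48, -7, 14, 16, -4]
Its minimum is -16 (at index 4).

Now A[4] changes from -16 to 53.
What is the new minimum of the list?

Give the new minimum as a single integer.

Old min = -16 (at index 4)
Change: A[4] -16 -> 53
Changed element WAS the min. Need to check: is 53 still <= all others?
  Min of remaining elements: -7
  New min = min(53, -7) = -7

Answer: -7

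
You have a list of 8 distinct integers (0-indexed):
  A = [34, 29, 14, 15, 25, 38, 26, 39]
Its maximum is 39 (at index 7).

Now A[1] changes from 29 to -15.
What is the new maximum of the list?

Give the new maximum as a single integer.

Old max = 39 (at index 7)
Change: A[1] 29 -> -15
Changed element was NOT the old max.
  New max = max(old_max, new_val) = max(39, -15) = 39

Answer: 39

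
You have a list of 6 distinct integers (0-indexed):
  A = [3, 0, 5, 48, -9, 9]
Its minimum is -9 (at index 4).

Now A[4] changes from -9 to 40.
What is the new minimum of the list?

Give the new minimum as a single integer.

Answer: 0

Derivation:
Old min = -9 (at index 4)
Change: A[4] -9 -> 40
Changed element WAS the min. Need to check: is 40 still <= all others?
  Min of remaining elements: 0
  New min = min(40, 0) = 0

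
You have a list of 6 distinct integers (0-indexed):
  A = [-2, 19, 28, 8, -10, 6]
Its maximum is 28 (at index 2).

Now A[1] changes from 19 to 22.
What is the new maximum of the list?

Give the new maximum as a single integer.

Old max = 28 (at index 2)
Change: A[1] 19 -> 22
Changed element was NOT the old max.
  New max = max(old_max, new_val) = max(28, 22) = 28

Answer: 28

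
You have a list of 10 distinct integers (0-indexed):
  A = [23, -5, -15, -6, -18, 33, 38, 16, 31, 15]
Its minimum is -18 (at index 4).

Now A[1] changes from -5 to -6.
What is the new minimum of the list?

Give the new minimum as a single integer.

Answer: -18

Derivation:
Old min = -18 (at index 4)
Change: A[1] -5 -> -6
Changed element was NOT the old min.
  New min = min(old_min, new_val) = min(-18, -6) = -18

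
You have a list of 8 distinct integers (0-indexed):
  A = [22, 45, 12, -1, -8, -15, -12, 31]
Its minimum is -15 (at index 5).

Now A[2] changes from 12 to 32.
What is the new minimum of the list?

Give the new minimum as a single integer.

Old min = -15 (at index 5)
Change: A[2] 12 -> 32
Changed element was NOT the old min.
  New min = min(old_min, new_val) = min(-15, 32) = -15

Answer: -15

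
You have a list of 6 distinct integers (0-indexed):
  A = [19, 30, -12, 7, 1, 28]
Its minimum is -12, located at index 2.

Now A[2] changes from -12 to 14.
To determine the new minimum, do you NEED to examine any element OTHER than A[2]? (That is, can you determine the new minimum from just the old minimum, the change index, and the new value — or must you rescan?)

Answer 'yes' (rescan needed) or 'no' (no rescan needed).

Answer: yes

Derivation:
Old min = -12 at index 2
Change at index 2: -12 -> 14
Index 2 WAS the min and new value 14 > old min -12. Must rescan other elements to find the new min.
Needs rescan: yes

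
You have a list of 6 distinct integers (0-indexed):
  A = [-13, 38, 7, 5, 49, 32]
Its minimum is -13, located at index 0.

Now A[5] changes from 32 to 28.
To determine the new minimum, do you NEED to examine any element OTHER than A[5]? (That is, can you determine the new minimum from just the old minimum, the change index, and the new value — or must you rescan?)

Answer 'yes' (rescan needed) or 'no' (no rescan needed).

Old min = -13 at index 0
Change at index 5: 32 -> 28
Index 5 was NOT the min. New min = min(-13, 28). No rescan of other elements needed.
Needs rescan: no

Answer: no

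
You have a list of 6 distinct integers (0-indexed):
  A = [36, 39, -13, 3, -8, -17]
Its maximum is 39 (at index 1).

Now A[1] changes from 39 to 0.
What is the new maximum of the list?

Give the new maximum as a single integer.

Old max = 39 (at index 1)
Change: A[1] 39 -> 0
Changed element WAS the max -> may need rescan.
  Max of remaining elements: 36
  New max = max(0, 36) = 36

Answer: 36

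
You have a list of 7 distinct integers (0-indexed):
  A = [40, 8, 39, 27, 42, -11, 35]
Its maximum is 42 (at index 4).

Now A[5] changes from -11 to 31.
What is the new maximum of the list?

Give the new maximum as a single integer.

Old max = 42 (at index 4)
Change: A[5] -11 -> 31
Changed element was NOT the old max.
  New max = max(old_max, new_val) = max(42, 31) = 42

Answer: 42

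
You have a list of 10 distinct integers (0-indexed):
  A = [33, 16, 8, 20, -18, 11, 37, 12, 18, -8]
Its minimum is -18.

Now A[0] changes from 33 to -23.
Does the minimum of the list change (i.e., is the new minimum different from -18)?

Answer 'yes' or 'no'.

Old min = -18
Change: A[0] 33 -> -23
Changed element was NOT the min; min changes only if -23 < -18.
New min = -23; changed? yes

Answer: yes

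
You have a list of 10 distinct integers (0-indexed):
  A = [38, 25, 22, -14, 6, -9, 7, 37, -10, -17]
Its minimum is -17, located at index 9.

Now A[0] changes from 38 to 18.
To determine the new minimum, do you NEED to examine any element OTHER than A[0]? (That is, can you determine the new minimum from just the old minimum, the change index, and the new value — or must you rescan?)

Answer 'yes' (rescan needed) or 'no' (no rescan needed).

Answer: no

Derivation:
Old min = -17 at index 9
Change at index 0: 38 -> 18
Index 0 was NOT the min. New min = min(-17, 18). No rescan of other elements needed.
Needs rescan: no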